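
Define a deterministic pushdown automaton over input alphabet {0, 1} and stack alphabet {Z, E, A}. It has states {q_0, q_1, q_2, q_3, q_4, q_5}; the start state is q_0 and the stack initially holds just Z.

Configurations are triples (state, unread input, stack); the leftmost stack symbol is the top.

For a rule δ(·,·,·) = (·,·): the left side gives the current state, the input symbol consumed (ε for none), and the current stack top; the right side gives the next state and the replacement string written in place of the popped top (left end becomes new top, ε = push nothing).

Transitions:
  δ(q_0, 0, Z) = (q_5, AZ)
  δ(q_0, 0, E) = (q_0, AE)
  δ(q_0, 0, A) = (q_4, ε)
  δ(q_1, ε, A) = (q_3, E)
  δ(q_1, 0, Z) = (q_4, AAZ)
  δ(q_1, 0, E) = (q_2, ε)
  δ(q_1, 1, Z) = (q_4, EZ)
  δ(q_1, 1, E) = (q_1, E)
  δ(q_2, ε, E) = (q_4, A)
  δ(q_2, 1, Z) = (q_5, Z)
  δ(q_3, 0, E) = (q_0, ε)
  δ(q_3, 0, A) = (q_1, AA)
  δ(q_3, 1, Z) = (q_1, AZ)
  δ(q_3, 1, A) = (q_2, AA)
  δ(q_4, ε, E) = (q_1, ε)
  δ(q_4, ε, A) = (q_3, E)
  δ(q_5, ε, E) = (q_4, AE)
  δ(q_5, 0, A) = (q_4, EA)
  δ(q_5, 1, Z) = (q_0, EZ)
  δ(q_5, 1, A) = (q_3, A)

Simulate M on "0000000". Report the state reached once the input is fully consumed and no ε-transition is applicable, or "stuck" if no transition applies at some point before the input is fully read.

(q_0, 0000000, Z)
  read 0, top Z: go to q_5, push AZ → (q_5, 000000, AZ)
  read 0, top A: go to q_4, push EA → (q_4, 00000, EAZ)
  ε-move, top E: go to q_1, push ε → (q_1, 00000, AZ)
  ε-move, top A: go to q_3, push E → (q_3, 00000, EZ)
  read 0, top E: go to q_0, push ε → (q_0, 0000, Z)
  read 0, top Z: go to q_5, push AZ → (q_5, 000, AZ)
  read 0, top A: go to q_4, push EA → (q_4, 00, EAZ)
  ε-move, top E: go to q_1, push ε → (q_1, 00, AZ)
  ε-move, top A: go to q_3, push E → (q_3, 00, EZ)
  read 0, top E: go to q_0, push ε → (q_0, 0, Z)
  read 0, top Z: go to q_5, push AZ → (q_5, ε, AZ)
All input consumed; M is in state q_5.

q_5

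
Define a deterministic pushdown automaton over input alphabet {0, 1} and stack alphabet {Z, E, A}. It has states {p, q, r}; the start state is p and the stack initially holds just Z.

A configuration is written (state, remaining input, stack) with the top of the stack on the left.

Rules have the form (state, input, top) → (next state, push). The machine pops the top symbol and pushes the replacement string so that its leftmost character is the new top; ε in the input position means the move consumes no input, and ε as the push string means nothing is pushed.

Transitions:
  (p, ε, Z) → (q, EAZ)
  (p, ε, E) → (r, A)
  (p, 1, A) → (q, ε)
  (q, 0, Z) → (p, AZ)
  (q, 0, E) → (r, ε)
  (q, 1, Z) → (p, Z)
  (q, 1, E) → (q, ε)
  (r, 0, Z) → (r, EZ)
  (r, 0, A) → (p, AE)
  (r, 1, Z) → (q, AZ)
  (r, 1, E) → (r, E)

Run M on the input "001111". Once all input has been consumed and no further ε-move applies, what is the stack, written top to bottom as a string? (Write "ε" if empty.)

(p, 001111, Z)
  ε-move, top Z: go to q, push EAZ → (q, 001111, EAZ)
  read 0, top E: go to r, push ε → (r, 01111, AZ)
  read 0, top A: go to p, push AE → (p, 1111, AEZ)
  read 1, top A: go to q, push ε → (q, 111, EZ)
  read 1, top E: go to q, push ε → (q, 11, Z)
  read 1, top Z: go to p, push Z → (p, 1, Z)
  ε-move, top Z: go to q, push EAZ → (q, 1, EAZ)
  read 1, top E: go to q, push ε → (q, ε, AZ)
All input consumed in state q with stack AZ.

AZ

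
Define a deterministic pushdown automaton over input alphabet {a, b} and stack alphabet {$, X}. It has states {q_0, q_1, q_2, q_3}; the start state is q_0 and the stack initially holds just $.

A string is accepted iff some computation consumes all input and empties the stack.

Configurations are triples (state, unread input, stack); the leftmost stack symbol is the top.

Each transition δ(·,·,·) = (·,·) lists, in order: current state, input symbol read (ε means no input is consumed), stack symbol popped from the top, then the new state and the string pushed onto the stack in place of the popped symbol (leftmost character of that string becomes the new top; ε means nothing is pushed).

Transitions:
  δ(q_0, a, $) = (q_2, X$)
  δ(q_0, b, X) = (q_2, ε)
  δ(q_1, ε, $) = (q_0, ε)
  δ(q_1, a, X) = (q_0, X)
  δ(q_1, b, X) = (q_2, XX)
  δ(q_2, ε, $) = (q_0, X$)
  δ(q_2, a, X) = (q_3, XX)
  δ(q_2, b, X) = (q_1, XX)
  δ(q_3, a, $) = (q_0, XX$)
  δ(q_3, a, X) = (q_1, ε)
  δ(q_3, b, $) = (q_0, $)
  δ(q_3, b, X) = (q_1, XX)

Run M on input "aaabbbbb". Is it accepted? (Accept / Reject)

Reject

(q_0, aaabbbbb, $)
  read a, top $: go to q_2, push X$ → (q_2, aabbbbb, X$)
  read a, top X: go to q_3, push XX → (q_3, abbbbb, XX$)
  read a, top X: go to q_1, push ε → (q_1, bbbbb, X$)
  read b, top X: go to q_2, push XX → (q_2, bbbb, XX$)
  read b, top X: go to q_1, push XX → (q_1, bbb, XXX$)
  read b, top X: go to q_2, push XX → (q_2, bb, XXXX$)
  read b, top X: go to q_1, push XX → (q_1, b, XXXXX$)
  read b, top X: go to q_2, push XX → (q_2, ε, XXXXXX$)
All input consumed; stack is XXXXXX$, not empty, and no further ε-move applies.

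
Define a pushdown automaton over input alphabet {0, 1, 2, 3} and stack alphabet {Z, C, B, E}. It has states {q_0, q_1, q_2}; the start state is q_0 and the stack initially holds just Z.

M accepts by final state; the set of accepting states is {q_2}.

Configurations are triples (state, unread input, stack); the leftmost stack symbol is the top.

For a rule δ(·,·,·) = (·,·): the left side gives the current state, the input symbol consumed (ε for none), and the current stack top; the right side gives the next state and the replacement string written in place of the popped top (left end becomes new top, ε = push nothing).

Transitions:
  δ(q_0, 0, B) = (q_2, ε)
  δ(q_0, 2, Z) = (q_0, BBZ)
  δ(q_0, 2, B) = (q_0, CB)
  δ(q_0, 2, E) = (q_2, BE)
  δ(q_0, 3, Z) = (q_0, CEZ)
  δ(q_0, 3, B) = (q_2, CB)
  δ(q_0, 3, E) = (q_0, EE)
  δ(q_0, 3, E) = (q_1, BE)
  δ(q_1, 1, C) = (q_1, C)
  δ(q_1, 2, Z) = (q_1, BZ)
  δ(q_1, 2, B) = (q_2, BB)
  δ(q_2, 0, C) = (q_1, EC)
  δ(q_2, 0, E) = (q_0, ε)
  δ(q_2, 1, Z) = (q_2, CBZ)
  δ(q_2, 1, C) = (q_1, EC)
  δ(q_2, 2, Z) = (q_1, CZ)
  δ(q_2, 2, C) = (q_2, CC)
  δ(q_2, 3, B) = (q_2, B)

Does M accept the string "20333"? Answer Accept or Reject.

One accepting computation: (q_0, 20333, Z) ⊢ (q_0, 0333, BBZ) ⊢ (q_2, 333, BZ) ⊢ (q_2, 33, BZ) ⊢ (q_2, 3, BZ) ⊢ (q_2, ε, BZ)
All input consumed and state q_2 ∈ F.

Accept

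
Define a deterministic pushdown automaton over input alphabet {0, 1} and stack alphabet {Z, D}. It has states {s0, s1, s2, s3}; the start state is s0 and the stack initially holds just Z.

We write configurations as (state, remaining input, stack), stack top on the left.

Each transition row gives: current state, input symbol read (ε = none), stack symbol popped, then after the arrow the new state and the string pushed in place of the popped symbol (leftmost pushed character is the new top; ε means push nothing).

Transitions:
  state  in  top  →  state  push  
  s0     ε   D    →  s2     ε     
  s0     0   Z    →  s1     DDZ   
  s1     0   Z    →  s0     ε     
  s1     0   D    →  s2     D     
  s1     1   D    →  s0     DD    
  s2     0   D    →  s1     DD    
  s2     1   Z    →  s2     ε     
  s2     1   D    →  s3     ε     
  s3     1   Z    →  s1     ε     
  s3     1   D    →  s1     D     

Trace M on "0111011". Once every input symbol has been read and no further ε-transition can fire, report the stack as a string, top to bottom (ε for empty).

(s0, 0111011, Z)
  read 0, top Z: go to s1, push DDZ → (s1, 111011, DDZ)
  read 1, top D: go to s0, push DD → (s0, 11011, DDDZ)
  ε-move, top D: go to s2, push ε → (s2, 11011, DDZ)
  read 1, top D: go to s3, push ε → (s3, 1011, DZ)
  read 1, top D: go to s1, push D → (s1, 011, DZ)
  read 0, top D: go to s2, push D → (s2, 11, DZ)
  read 1, top D: go to s3, push ε → (s3, 1, Z)
  read 1, top Z: go to s1, push ε → (s1, ε, ε)
All input consumed in state s1 with stack ε.

ε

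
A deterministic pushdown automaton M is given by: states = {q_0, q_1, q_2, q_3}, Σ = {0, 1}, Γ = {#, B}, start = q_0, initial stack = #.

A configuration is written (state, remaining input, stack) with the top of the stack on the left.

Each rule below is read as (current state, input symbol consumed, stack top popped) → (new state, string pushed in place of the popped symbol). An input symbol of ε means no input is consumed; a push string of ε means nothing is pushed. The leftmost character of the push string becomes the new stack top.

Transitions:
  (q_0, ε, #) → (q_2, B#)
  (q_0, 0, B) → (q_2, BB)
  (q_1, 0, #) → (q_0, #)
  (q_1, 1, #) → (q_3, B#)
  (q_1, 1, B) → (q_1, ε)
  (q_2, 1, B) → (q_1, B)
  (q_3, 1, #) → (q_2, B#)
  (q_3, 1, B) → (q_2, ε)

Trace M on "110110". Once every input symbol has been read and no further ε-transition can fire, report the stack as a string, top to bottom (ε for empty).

(q_0, 110110, #)
  ε-move, top #: go to q_2, push B# → (q_2, 110110, B#)
  read 1, top B: go to q_1, push B → (q_1, 10110, B#)
  read 1, top B: go to q_1, push ε → (q_1, 0110, #)
  read 0, top #: go to q_0, push # → (q_0, 110, #)
  ε-move, top #: go to q_2, push B# → (q_2, 110, B#)
  read 1, top B: go to q_1, push B → (q_1, 10, B#)
  read 1, top B: go to q_1, push ε → (q_1, 0, #)
  read 0, top #: go to q_0, push # → (q_0, ε, #)
  ε-move, top #: go to q_2, push B# → (q_2, ε, B#)
All input consumed in state q_2 with stack B#.

B#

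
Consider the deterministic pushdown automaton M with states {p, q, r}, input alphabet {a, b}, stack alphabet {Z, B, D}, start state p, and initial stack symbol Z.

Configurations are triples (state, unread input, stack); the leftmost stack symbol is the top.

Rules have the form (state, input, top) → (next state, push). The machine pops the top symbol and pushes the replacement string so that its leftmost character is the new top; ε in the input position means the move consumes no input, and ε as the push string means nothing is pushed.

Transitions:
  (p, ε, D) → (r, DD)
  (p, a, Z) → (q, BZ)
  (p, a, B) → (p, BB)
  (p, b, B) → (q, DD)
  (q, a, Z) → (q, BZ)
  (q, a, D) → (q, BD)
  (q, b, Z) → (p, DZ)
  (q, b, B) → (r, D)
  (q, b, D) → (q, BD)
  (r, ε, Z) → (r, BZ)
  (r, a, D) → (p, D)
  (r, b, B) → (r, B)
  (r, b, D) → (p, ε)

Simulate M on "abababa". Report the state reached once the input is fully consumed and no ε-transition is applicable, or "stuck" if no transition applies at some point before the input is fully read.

r

(p, abababa, Z)
  read a, top Z: go to q, push BZ → (q, bababa, BZ)
  read b, top B: go to r, push D → (r, ababa, DZ)
  read a, top D: go to p, push D → (p, baba, DZ)
  ε-move, top D: go to r, push DD → (r, baba, DDZ)
  read b, top D: go to p, push ε → (p, aba, DZ)
  ε-move, top D: go to r, push DD → (r, aba, DDZ)
  read a, top D: go to p, push D → (p, ba, DDZ)
  ε-move, top D: go to r, push DD → (r, ba, DDDZ)
  read b, top D: go to p, push ε → (p, a, DDZ)
  ε-move, top D: go to r, push DD → (r, a, DDDZ)
  read a, top D: go to p, push D → (p, ε, DDDZ)
  ε-move, top D: go to r, push DD → (r, ε, DDDDZ)
All input consumed; M is in state r.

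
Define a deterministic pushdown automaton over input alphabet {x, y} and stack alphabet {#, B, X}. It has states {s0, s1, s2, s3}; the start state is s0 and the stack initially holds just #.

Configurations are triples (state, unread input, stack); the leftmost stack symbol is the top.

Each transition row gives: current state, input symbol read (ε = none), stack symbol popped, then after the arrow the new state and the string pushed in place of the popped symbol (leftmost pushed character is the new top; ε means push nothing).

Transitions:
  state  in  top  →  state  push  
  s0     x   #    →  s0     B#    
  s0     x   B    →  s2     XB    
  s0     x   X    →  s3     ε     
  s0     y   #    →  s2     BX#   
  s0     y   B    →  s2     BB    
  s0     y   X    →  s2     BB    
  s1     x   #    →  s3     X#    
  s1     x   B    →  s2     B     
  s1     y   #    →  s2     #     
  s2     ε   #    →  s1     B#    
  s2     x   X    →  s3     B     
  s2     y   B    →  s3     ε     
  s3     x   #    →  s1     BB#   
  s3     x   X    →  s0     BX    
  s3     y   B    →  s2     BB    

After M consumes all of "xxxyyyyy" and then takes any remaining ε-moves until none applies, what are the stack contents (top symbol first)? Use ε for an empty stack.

(s0, xxxyyyyy, #)
  read x, top #: go to s0, push B# → (s0, xxyyyyy, B#)
  read x, top B: go to s2, push XB → (s2, xyyyyy, XB#)
  read x, top X: go to s3, push B → (s3, yyyyy, BB#)
  read y, top B: go to s2, push BB → (s2, yyyy, BBB#)
  read y, top B: go to s3, push ε → (s3, yyy, BB#)
  read y, top B: go to s2, push BB → (s2, yy, BBB#)
  read y, top B: go to s3, push ε → (s3, y, BB#)
  read y, top B: go to s2, push BB → (s2, ε, BBB#)
All input consumed in state s2 with stack BBB#.

BBB#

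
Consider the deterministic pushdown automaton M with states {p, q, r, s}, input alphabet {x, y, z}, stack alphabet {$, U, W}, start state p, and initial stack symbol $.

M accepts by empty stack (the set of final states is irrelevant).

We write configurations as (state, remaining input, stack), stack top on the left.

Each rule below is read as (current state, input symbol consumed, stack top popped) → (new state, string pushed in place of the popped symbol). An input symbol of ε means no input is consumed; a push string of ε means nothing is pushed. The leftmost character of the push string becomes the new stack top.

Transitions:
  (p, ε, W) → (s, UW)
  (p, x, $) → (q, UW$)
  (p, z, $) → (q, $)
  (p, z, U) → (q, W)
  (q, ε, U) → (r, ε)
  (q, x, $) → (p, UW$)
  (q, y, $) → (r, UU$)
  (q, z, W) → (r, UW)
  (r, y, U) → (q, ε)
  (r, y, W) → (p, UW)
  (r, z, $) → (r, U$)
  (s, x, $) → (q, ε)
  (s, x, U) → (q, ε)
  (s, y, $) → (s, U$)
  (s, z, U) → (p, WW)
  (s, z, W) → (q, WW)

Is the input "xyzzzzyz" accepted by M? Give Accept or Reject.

(p, xyzzzzyz, $) ⊢ (q, yzzzzyz, UW$) ⊢ (r, yzzzzyz, W$) ⊢ (p, zzzzyz, UW$) ⊢ (q, zzzyz, WW$) ⊢ (r, zzyz, UWW$)
No transition applies at (r, zzyz, UWW$); input not fully consumed.

Reject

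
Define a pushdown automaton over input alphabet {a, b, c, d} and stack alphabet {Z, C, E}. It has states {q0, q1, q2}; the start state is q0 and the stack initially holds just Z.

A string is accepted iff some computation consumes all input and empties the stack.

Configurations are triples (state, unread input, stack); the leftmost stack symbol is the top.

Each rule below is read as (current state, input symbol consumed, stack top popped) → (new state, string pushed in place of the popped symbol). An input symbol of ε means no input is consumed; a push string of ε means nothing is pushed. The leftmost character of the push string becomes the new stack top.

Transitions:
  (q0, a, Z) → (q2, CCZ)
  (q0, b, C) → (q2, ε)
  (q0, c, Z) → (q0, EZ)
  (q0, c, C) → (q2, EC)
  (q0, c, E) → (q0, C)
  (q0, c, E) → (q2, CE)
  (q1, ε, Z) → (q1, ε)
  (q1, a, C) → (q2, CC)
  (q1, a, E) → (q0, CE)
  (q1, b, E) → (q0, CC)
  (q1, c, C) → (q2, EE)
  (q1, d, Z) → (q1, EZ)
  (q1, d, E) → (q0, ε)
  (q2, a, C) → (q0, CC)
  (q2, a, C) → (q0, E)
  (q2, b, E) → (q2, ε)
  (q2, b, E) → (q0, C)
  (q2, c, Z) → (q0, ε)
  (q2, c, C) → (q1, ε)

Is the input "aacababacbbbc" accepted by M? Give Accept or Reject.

Accept

One accepting computation: (q0, aacababacbbbc, Z) ⊢ (q2, acababacbbbc, CCZ) ⊢ (q0, cababacbbbc, ECZ) ⊢ (q2, ababacbbbc, CECZ) ⊢ (q0, babacbbbc, CCECZ) ⊢ (q2, abacbbbc, CECZ) ⊢ (q0, bacbbbc, CCECZ) ⊢ (q2, acbbbc, CECZ) ⊢ (q0, cbbbc, EECZ) ⊢ (q0, bbbc, CECZ) ⊢ (q2, bbc, ECZ) ⊢ (q0, bc, CCZ) ⊢ (q2, c, CZ) ⊢ (q1, ε, Z) ⊢ (q1, ε, ε)
All input consumed and the stack is empty.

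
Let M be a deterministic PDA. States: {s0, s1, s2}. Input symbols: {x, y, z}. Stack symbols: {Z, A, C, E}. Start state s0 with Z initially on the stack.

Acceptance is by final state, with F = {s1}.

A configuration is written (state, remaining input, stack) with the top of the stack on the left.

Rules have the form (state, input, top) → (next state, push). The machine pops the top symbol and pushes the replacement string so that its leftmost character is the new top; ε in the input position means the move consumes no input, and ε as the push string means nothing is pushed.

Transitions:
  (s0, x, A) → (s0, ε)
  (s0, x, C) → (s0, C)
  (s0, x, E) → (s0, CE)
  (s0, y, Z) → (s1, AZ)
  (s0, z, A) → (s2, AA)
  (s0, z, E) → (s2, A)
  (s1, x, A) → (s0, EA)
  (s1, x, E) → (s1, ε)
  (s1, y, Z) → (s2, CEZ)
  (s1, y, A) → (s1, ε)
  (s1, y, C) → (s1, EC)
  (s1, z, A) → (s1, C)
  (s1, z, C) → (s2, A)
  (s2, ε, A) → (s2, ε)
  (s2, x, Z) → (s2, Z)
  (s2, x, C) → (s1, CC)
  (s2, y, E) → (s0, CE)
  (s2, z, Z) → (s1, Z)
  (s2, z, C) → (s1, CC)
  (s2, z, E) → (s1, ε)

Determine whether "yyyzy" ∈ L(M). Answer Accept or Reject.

Accept

(s0, yyyzy, Z) ⊢ (s1, yyzy, AZ) ⊢ (s1, yzy, Z) ⊢ (s2, zy, CEZ) ⊢ (s1, y, CCEZ) ⊢ (s1, ε, ECCEZ)
All input consumed; state s1 ∈ F.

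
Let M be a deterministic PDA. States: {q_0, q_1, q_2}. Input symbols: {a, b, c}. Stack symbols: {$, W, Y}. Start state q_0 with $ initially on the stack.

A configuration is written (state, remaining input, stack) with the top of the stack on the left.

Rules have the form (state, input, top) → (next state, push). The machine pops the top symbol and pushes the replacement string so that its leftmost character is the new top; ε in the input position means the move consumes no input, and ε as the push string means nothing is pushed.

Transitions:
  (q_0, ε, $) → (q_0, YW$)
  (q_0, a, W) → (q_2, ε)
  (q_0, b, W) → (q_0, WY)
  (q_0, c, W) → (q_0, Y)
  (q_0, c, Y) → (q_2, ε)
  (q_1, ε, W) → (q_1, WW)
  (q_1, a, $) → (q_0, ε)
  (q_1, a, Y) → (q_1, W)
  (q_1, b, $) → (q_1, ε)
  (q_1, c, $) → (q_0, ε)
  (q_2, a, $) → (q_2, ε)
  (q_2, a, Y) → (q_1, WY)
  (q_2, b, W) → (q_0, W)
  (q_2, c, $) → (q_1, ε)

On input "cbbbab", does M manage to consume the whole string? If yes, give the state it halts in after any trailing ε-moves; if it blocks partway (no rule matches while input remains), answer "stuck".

(q_0, cbbbab, $)
  ε-move, top $: go to q_0, push YW$ → (q_0, cbbbab, YW$)
  read c, top Y: go to q_2, push ε → (q_2, bbbab, W$)
  read b, top W: go to q_0, push W → (q_0, bbab, W$)
  read b, top W: go to q_0, push WY → (q_0, bab, WY$)
  read b, top W: go to q_0, push WY → (q_0, ab, WYY$)
  read a, top W: go to q_2, push ε → (q_2, b, YY$)
No transition for (q_2, b, top Y); M blocks with input b remaining.

stuck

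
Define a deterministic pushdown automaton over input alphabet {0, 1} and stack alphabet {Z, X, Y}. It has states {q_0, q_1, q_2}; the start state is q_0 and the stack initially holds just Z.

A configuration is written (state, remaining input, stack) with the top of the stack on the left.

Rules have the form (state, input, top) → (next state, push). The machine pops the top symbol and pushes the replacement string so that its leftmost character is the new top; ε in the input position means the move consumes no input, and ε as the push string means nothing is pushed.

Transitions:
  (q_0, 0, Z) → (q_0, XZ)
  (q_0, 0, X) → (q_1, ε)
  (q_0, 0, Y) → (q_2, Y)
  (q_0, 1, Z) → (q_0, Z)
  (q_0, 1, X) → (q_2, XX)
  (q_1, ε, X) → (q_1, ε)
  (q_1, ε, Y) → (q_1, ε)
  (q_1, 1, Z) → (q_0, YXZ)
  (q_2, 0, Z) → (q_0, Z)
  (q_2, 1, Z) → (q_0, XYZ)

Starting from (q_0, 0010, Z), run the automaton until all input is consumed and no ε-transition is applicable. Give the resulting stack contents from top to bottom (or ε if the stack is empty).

YXZ

(q_0, 0010, Z) ⊢ (q_0, 010, XZ) ⊢ (q_1, 10, Z) ⊢ (q_0, 0, YXZ) ⊢ (q_2, ε, YXZ)
All input consumed in state q_2 with stack YXZ.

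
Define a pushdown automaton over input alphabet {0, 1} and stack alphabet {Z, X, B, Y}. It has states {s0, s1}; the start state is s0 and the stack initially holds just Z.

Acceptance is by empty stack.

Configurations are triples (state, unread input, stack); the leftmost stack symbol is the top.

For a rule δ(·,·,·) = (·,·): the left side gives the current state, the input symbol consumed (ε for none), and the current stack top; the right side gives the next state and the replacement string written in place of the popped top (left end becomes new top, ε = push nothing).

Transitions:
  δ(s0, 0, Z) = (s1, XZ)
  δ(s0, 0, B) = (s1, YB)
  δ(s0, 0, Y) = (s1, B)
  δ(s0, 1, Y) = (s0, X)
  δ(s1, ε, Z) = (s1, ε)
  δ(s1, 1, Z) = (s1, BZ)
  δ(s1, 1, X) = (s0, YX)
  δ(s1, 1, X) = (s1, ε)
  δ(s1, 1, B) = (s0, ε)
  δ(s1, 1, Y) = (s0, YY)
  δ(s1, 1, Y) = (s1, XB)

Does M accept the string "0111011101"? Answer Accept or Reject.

Accept

One accepting computation: (s0, 0111011101, Z) ⊢ (s1, 111011101, XZ) ⊢ (s1, 11011101, Z) ⊢ (s1, 1011101, BZ) ⊢ (s0, 011101, Z) ⊢ (s1, 11101, XZ) ⊢ (s1, 1101, Z) ⊢ (s1, 101, BZ) ⊢ (s0, 01, Z) ⊢ (s1, 1, XZ) ⊢ (s1, ε, Z) ⊢ (s1, ε, ε)
All input consumed and the stack is empty.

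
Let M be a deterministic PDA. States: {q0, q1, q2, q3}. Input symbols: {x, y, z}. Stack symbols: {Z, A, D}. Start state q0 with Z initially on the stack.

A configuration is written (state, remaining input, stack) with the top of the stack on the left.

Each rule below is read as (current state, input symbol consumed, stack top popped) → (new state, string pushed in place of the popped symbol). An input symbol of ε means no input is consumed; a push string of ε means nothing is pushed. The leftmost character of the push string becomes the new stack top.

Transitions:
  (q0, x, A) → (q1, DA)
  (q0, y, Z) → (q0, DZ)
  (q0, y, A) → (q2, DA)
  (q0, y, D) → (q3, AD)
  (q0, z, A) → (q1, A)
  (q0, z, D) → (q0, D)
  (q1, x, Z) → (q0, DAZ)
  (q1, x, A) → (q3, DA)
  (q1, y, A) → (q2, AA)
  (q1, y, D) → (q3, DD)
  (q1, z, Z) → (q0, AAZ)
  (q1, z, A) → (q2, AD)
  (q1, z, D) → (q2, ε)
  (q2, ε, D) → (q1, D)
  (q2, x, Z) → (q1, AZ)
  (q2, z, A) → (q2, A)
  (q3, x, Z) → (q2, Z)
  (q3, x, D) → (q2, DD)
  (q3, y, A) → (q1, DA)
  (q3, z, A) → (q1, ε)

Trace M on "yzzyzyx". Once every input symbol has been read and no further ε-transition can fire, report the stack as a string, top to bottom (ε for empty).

DDDZ

(q0, yzzyzyx, Z)
  read y, top Z: go to q0, push DZ → (q0, zzyzyx, DZ)
  read z, top D: go to q0, push D → (q0, zyzyx, DZ)
  read z, top D: go to q0, push D → (q0, yzyx, DZ)
  read y, top D: go to q3, push AD → (q3, zyx, ADZ)
  read z, top A: go to q1, push ε → (q1, yx, DZ)
  read y, top D: go to q3, push DD → (q3, x, DDZ)
  read x, top D: go to q2, push DD → (q2, ε, DDDZ)
  ε-move, top D: go to q1, push D → (q1, ε, DDDZ)
All input consumed in state q1 with stack DDDZ.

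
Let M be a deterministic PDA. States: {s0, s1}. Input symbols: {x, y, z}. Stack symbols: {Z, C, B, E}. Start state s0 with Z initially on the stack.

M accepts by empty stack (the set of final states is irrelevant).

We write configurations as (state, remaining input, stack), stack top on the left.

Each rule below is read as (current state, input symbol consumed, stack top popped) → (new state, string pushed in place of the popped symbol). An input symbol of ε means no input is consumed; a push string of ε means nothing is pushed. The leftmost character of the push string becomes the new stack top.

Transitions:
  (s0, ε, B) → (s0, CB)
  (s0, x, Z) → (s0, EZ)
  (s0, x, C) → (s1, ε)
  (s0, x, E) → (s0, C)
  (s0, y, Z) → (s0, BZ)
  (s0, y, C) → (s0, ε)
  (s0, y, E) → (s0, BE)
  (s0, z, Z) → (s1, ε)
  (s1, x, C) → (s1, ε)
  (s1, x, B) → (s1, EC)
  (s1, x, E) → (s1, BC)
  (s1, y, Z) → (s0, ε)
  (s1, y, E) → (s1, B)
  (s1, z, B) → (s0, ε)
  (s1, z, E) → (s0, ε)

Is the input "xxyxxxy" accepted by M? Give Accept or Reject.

Accept

(s0, xxyxxxy, Z)
  read x, top Z: go to s0, push EZ → (s0, xyxxxy, EZ)
  read x, top E: go to s0, push C → (s0, yxxxy, CZ)
  read y, top C: go to s0, push ε → (s0, xxxy, Z)
  read x, top Z: go to s0, push EZ → (s0, xxy, EZ)
  read x, top E: go to s0, push C → (s0, xy, CZ)
  read x, top C: go to s1, push ε → (s1, y, Z)
  read y, top Z: go to s0, push ε → (s0, ε, ε)
All input consumed and the stack is empty.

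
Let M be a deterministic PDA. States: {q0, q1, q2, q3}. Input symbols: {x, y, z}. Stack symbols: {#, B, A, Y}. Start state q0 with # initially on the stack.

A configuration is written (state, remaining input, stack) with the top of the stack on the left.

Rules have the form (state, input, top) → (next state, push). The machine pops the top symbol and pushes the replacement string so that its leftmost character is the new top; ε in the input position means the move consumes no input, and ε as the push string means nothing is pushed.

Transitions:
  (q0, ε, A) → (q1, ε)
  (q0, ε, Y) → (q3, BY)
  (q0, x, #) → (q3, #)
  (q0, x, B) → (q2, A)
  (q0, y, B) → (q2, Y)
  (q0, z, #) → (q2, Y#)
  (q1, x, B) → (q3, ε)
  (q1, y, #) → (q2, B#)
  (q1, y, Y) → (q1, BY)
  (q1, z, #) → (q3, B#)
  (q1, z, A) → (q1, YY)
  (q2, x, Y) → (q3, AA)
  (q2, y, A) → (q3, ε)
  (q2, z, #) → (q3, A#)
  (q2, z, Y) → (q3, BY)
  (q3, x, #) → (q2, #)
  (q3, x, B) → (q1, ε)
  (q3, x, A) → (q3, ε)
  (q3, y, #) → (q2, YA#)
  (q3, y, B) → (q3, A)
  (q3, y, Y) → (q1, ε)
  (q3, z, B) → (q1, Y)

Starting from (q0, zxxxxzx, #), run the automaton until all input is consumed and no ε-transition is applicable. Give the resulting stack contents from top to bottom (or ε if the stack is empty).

#

(q0, zxxxxzx, #) ⊢ (q2, xxxxzx, Y#) ⊢ (q3, xxxzx, AA#) ⊢ (q3, xxzx, A#) ⊢ (q3, xzx, #) ⊢ (q2, zx, #) ⊢ (q3, x, A#) ⊢ (q3, ε, #)
All input consumed in state q3 with stack #.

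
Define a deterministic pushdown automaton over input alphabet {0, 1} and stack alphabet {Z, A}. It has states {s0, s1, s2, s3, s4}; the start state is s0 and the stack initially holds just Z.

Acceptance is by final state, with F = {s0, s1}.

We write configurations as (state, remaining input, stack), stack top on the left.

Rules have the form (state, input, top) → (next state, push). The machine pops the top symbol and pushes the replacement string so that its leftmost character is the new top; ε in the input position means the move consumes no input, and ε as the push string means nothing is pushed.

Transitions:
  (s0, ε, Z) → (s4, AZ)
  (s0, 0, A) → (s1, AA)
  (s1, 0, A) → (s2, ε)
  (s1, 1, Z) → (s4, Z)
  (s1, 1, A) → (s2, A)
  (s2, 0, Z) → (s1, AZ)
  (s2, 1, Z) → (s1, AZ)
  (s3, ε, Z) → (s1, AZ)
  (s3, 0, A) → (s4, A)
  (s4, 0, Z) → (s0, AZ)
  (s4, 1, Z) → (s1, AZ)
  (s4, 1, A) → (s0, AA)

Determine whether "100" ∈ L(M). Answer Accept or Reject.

Reject

(s0, 100, Z) ⊢ (s4, 100, AZ) ⊢ (s0, 00, AAZ) ⊢ (s1, 0, AAAZ) ⊢ (s2, ε, AAZ)
All input consumed; state s2 ∉ F and no further ε-move applies.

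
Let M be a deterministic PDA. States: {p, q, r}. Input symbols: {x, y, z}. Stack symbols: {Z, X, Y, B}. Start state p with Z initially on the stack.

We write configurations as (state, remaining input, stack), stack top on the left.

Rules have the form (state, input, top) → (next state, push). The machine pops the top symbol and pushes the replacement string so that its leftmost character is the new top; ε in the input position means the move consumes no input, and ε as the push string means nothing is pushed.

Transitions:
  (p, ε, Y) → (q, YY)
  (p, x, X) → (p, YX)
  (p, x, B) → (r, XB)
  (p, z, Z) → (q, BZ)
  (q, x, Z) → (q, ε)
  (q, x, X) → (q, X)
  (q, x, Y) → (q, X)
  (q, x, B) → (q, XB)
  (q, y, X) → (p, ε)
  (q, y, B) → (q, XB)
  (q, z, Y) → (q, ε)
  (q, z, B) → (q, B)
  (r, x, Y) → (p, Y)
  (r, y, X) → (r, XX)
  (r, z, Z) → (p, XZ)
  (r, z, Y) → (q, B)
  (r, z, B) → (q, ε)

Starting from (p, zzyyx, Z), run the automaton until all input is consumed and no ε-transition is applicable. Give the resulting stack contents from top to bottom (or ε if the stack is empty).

(p, zzyyx, Z)
  read z, top Z: go to q, push BZ → (q, zyyx, BZ)
  read z, top B: go to q, push B → (q, yyx, BZ)
  read y, top B: go to q, push XB → (q, yx, XBZ)
  read y, top X: go to p, push ε → (p, x, BZ)
  read x, top B: go to r, push XB → (r, ε, XBZ)
All input consumed in state r with stack XBZ.

XBZ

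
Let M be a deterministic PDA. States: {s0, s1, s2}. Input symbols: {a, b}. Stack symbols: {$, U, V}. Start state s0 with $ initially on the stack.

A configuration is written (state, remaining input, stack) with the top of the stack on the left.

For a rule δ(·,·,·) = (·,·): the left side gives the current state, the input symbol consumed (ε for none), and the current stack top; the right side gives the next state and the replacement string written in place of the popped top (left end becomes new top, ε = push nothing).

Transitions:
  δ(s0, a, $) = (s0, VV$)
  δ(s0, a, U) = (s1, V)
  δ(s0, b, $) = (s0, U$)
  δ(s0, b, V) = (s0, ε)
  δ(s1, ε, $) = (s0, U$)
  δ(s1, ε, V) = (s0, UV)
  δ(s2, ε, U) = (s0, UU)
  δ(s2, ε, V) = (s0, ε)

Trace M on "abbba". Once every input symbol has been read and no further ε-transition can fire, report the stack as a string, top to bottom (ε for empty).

(s0, abbba, $)
  read a, top $: go to s0, push VV$ → (s0, bbba, VV$)
  read b, top V: go to s0, push ε → (s0, bba, V$)
  read b, top V: go to s0, push ε → (s0, ba, $)
  read b, top $: go to s0, push U$ → (s0, a, U$)
  read a, top U: go to s1, push V → (s1, ε, V$)
  ε-move, top V: go to s0, push UV → (s0, ε, UV$)
All input consumed in state s0 with stack UV$.

UV$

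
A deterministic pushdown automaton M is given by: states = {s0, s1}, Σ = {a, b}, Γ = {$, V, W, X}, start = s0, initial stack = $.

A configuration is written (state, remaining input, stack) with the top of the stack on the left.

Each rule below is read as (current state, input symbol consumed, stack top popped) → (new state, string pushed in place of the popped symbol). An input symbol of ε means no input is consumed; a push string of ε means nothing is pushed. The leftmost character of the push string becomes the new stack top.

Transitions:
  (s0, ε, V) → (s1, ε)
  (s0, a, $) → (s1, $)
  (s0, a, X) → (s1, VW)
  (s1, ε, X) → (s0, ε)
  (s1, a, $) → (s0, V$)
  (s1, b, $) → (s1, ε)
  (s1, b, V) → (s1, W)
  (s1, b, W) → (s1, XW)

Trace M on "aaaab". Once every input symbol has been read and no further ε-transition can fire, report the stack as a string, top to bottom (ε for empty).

ε

(s0, aaaab, $) ⊢ (s1, aaab, $) ⊢ (s0, aab, V$) ⊢ (s1, aab, $) ⊢ (s0, ab, V$) ⊢ (s1, ab, $) ⊢ (s0, b, V$) ⊢ (s1, b, $) ⊢ (s1, ε, ε)
All input consumed in state s1 with stack ε.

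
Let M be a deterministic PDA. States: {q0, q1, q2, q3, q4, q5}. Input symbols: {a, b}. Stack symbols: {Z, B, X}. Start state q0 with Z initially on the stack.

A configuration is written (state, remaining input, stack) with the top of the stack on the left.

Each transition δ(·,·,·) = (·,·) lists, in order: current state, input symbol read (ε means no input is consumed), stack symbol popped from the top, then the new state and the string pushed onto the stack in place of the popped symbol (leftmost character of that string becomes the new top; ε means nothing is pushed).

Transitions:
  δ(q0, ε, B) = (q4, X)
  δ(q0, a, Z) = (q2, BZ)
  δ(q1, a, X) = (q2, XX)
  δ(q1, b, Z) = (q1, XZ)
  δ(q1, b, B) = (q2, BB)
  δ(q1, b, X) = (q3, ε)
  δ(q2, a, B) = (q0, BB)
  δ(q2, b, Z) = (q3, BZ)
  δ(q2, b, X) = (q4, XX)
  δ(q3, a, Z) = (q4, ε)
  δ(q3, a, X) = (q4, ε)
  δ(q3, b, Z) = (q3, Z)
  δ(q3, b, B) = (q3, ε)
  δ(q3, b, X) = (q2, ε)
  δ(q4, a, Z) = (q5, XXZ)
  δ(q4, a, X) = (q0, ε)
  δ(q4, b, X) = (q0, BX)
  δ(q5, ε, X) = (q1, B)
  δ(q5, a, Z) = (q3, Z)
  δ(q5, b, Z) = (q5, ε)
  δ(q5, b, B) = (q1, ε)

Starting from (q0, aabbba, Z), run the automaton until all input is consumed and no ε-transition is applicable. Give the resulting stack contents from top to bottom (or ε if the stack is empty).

XXXBZ

(q0, aabbba, Z)
  read a, top Z: go to q2, push BZ → (q2, abbba, BZ)
  read a, top B: go to q0, push BB → (q0, bbba, BBZ)
  ε-move, top B: go to q4, push X → (q4, bbba, XBZ)
  read b, top X: go to q0, push BX → (q0, bba, BXBZ)
  ε-move, top B: go to q4, push X → (q4, bba, XXBZ)
  read b, top X: go to q0, push BX → (q0, ba, BXXBZ)
  ε-move, top B: go to q4, push X → (q4, ba, XXXBZ)
  read b, top X: go to q0, push BX → (q0, a, BXXXBZ)
  ε-move, top B: go to q4, push X → (q4, a, XXXXBZ)
  read a, top X: go to q0, push ε → (q0, ε, XXXBZ)
All input consumed in state q0 with stack XXXBZ.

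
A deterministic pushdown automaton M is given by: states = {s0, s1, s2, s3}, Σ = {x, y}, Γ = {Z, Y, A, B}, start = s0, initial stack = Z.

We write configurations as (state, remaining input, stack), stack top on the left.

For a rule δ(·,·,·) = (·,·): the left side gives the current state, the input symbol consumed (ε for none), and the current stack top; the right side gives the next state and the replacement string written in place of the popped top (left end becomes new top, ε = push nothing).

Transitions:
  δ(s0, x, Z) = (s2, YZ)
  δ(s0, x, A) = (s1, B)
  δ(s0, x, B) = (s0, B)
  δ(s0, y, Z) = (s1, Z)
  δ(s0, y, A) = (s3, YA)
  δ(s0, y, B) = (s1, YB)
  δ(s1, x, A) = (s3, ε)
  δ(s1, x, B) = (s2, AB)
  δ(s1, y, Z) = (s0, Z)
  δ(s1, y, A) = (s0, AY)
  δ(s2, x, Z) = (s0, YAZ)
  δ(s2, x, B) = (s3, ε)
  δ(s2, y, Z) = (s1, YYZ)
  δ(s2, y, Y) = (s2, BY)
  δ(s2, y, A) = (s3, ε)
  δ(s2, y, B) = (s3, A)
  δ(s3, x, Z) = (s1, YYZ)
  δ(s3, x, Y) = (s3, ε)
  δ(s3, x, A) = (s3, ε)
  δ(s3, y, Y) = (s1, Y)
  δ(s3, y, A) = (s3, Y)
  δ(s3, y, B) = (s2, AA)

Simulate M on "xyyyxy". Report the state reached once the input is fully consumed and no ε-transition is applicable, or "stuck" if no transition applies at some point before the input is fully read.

(s0, xyyyxy, Z)
  read x, top Z: go to s2, push YZ → (s2, yyyxy, YZ)
  read y, top Y: go to s2, push BY → (s2, yyxy, BYZ)
  read y, top B: go to s3, push A → (s3, yxy, AYZ)
  read y, top A: go to s3, push Y → (s3, xy, YYZ)
  read x, top Y: go to s3, push ε → (s3, y, YZ)
  read y, top Y: go to s1, push Y → (s1, ε, YZ)
All input consumed; M is in state s1.

s1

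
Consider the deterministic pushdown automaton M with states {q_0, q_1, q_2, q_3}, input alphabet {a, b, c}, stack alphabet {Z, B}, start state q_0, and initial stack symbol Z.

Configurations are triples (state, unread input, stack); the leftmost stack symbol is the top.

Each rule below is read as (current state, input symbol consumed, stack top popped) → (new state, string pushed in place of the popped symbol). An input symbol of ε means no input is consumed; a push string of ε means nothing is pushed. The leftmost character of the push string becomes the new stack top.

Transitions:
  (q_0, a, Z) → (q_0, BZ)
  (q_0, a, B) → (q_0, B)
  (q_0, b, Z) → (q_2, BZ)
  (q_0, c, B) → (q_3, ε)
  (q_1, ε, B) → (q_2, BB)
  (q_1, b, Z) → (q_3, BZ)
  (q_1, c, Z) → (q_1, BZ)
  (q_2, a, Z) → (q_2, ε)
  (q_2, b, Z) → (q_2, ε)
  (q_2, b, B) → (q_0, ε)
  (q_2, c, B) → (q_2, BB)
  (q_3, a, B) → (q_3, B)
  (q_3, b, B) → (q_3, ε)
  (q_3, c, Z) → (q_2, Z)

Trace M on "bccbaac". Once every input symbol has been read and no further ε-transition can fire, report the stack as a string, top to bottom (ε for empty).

(q_0, bccbaac, Z)
  read b, top Z: go to q_2, push BZ → (q_2, ccbaac, BZ)
  read c, top B: go to q_2, push BB → (q_2, cbaac, BBZ)
  read c, top B: go to q_2, push BB → (q_2, baac, BBBZ)
  read b, top B: go to q_0, push ε → (q_0, aac, BBZ)
  read a, top B: go to q_0, push B → (q_0, ac, BBZ)
  read a, top B: go to q_0, push B → (q_0, c, BBZ)
  read c, top B: go to q_3, push ε → (q_3, ε, BZ)
All input consumed in state q_3 with stack BZ.

BZ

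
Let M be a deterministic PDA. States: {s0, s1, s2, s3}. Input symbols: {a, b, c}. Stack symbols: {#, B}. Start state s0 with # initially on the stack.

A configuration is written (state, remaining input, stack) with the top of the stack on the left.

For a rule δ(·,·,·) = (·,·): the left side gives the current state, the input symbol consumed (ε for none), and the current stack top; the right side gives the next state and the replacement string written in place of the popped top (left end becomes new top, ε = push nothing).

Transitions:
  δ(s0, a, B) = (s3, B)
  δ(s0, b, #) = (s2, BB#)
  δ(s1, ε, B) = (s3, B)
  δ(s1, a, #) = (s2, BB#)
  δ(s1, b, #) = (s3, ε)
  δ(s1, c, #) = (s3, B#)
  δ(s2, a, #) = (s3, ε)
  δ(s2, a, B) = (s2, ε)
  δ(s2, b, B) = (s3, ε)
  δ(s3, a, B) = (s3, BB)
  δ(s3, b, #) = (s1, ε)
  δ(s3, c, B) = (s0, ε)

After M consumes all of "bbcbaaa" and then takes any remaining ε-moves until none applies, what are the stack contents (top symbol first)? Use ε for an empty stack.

(s0, bbcbaaa, #) ⊢ (s2, bcbaaa, BB#) ⊢ (s3, cbaaa, B#) ⊢ (s0, baaa, #) ⊢ (s2, aaa, BB#) ⊢ (s2, aa, B#) ⊢ (s2, a, #) ⊢ (s3, ε, ε)
All input consumed in state s3 with stack ε.

ε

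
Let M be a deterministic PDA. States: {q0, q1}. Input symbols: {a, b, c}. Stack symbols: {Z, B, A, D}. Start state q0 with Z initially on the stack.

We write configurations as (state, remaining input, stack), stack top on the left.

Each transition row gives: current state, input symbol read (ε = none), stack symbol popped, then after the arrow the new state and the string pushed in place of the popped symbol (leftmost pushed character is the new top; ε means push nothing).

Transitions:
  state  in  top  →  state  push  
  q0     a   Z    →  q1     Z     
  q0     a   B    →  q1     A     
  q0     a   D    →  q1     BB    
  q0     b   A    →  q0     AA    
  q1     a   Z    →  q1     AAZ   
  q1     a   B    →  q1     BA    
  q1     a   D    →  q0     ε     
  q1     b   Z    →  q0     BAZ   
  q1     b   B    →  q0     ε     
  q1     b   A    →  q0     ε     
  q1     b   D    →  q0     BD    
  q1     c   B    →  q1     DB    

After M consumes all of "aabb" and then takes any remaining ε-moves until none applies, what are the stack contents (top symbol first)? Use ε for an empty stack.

AAZ

(q0, aabb, Z)
  read a, top Z: go to q1, push Z → (q1, abb, Z)
  read a, top Z: go to q1, push AAZ → (q1, bb, AAZ)
  read b, top A: go to q0, push ε → (q0, b, AZ)
  read b, top A: go to q0, push AA → (q0, ε, AAZ)
All input consumed in state q0 with stack AAZ.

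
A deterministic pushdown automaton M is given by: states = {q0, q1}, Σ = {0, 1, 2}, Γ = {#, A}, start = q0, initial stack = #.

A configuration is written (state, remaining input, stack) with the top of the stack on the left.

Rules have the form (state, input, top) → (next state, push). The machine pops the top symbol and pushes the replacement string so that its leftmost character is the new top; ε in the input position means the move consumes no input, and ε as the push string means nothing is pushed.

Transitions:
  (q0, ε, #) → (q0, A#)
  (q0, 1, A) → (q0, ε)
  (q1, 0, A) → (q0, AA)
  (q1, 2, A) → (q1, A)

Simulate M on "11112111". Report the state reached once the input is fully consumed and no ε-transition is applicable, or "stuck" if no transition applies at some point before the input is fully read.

(q0, 11112111, #)
  ε-move, top #: go to q0, push A# → (q0, 11112111, A#)
  read 1, top A: go to q0, push ε → (q0, 1112111, #)
  ε-move, top #: go to q0, push A# → (q0, 1112111, A#)
  read 1, top A: go to q0, push ε → (q0, 112111, #)
  ε-move, top #: go to q0, push A# → (q0, 112111, A#)
  read 1, top A: go to q0, push ε → (q0, 12111, #)
  ε-move, top #: go to q0, push A# → (q0, 12111, A#)
  read 1, top A: go to q0, push ε → (q0, 2111, #)
  ε-move, top #: go to q0, push A# → (q0, 2111, A#)
No transition for (q0, 2, top A); M blocks with input 2111 remaining.

stuck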